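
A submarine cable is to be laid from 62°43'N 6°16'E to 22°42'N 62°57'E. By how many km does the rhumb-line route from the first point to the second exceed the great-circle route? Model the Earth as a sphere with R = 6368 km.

Great circle: cos σ = sin φ₁ sin φ₂ + cos φ₁ cos φ₂ cos Δλ,  σ = 0.9579 rad → d_gc = 6099.8 km
Rhumb line: Δψ = -1.0090, q = Δφ/Δψ = 0.6922, d_rh = R√(Δφ²+q²Δλ²) = 6228.8 km
Excess = 6228.8 − 6099.8 = 129.0 ≈ 129 km

129 km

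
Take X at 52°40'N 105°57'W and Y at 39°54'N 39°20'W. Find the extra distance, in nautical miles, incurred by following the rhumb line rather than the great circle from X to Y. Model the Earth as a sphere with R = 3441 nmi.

89 nmi

Great circle: cos σ = sin φ₁ sin φ₂ + cos φ₁ cos φ₂ cos Δλ,  σ = 0.8028 rad → d_gc = 2762.5 nmi
Rhumb line: Δψ = -0.3246, q = Δφ/Δψ = 0.6865, d_rh = R√(Δφ²+q²Δλ²) = 2851.6 nmi
Excess = 2851.6 − 2762.5 = 89.1 ≈ 89 nmi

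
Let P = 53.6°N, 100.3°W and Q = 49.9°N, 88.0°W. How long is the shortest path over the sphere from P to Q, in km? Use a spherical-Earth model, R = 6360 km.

938 km

Haversine: a = sin²(Δφ/2)+cos φ₁ cos φ₂ sin²(Δλ/2) = 0.00543;  σ = 2·atan2(√a,√(1−a))
σ = 8.451° → d = Rσ = 6360·0.14750 = 938 km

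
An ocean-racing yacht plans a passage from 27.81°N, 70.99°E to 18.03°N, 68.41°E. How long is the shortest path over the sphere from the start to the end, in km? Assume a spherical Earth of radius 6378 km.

Haversine: a = sin²(Δφ/2)+cos φ₁ cos φ₂ sin²(Δλ/2) = 0.00769;  σ = 2·atan2(√a,√(1−a))
σ = 10.063° → d = Rσ = 6378·0.17564 = 1120 km

1120 km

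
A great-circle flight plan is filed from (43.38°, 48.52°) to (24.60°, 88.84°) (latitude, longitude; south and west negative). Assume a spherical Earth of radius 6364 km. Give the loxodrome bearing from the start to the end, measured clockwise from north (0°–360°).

Meridional parts: M(φ₁)=+0.8419, M(φ₂)=+0.4432 → ΔM = -0.3988;  Δλ = +0.7037 rad
tan C = Δλ / ΔM = -1.7648 → C = 119.54°

119.5°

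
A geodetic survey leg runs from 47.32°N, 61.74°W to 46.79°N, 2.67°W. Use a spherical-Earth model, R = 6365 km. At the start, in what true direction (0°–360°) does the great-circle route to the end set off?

θ = atan2( sin Δλ·cos φ₂ ,  cos φ₁ sin φ₂ − sin φ₁ cos φ₂ cos Δλ )
  = atan2(+0.5873, +0.2354) = 68.16°

68.2°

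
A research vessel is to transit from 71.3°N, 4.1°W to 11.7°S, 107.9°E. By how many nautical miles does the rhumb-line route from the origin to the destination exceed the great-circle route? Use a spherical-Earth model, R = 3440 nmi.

465 nmi

Great circle: cos σ = sin φ₁ sin φ₂ + cos φ₁ cos φ₂ cos Δλ,  σ = 1.8857 rad → d_gc = 6486.7 nmi
Rhumb line: Δψ = -2.0096, q = Δφ/Δψ = 0.7209, d_rh = R√(Δφ²+q²Δλ²) = 6952.0 nmi
Excess = 6952.0 − 6486.7 = 465.3 ≈ 465 nmi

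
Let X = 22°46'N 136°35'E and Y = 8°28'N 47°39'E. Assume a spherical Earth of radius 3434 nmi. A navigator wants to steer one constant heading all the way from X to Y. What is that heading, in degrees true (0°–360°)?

260.5°

Δψ = ln[tan(π/4+φ₂/2)/tan(π/4+φ₁/2)] = -0.2599
Δλ = -1.5522 rad (taken the short way round)
course = atan2(Δλ, Δψ) = 260.49°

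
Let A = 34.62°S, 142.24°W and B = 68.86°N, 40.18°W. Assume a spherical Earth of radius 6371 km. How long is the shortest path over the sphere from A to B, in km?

14043 km

Haversine: a = sin²(Δφ/2)+cos φ₁ cos φ₂ sin²(Δλ/2) = 0.79595;  σ = 2·atan2(√a,√(1−a))
σ = 126.292° → d = Rσ = 6371·2.20422 = 14043 km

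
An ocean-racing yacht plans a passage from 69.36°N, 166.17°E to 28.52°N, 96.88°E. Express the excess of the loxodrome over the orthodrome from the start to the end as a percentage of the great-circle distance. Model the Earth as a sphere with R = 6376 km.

Great circle: σ = 0.9808 rad → d_gc = Rσ = 6253.7 km
Rhumb: Δφ = -0.7128, Δλ = -1.2093, Δψ = -1.1836, q = Δφ/Δψ = 0.6022 → d_rh = R√(Δφ²+q²Δλ²) = 6497.7 km
Excess = (6497.7 − 6253.7) / 6253.7 = 244.0 / 6253.7 = 3.90% ≈ 3.9%

3.9%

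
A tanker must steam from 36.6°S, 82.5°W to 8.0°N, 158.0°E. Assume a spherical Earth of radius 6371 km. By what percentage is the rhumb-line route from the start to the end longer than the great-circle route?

Great circle: σ = 2.0651 rad → d_gc = Rσ = 13157.0 km
Rhumb: Δφ = +0.7784, Δλ = -2.0857, Δψ = +0.8274, q = Δφ/Δψ = 0.9409 → d_rh = R√(Δφ²+q²Δλ²) = 13449.6 km
Excess = (13449.6 − 13157.0) / 13157.0 = 292.6 / 13157.0 = 2.22% ≈ 2.2%

2.2%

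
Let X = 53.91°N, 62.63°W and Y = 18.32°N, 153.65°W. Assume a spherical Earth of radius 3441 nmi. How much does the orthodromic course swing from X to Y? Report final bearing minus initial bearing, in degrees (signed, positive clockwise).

Initial bearing θ₁ = atan2(sin Δλ cos φ₂, cos φ₁ sin φ₂ − sin φ₁ cos φ₂ cos Δλ) = 281.83°
Final bearing θ₂ = (initial bearing from the destination back to the start) + 180° = 217.40°
Δθ = θ₂ − θ₁ = -64.4°

-64.4°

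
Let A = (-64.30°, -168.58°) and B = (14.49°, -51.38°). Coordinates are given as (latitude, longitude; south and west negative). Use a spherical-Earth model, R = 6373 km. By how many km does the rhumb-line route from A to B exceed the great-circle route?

800 km

Great circle: cos σ = sin φ₁ sin φ₂ + cos φ₁ cos φ₂ cos Δλ,  σ = 2.0014 rad → d_gc = 12754.6 km
Rhumb line: Δψ = +1.7336, q = Δφ/Δψ = 0.7933, d_rh = R√(Δφ²+q²Δλ²) = 13555.0 km
Excess = 13555.0 − 12754.6 = 800.4 ≈ 800 km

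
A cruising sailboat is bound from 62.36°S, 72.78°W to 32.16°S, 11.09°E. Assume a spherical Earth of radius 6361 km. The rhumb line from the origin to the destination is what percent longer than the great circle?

5.6%

Great circle: σ = 1.0316 rad → d_gc = Rσ = 6561.8 km
Rhumb: Δφ = +0.5271, Δλ = +1.4638, Δψ = +0.8091, q = Δφ/Δψ = 0.6514 → d_rh = R√(Δφ²+q²Δλ²) = 6930.7 km
Excess = (6930.7 − 6561.8) / 6561.8 = 368.9 / 6561.8 = 5.62% ≈ 5.6%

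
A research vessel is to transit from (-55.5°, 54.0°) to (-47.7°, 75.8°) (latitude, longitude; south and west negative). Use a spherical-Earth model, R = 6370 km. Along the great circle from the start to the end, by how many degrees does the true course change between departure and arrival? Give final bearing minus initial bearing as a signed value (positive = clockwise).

-17.2°

At departure: θ₁ = atan2(sin Δλ cos φ₂, cos φ₁ sin φ₂ − sin φ₁ cos φ₂ cos Δλ) = 68.98°
At arrival: θ₂ = atan2(sin Δλ cos φ₁, −cos φ₂ sin φ₁ + sin φ₂ cos φ₁ cos Δλ) = 51.77°
Δθ = θ₂ − θ₁ = -17.2°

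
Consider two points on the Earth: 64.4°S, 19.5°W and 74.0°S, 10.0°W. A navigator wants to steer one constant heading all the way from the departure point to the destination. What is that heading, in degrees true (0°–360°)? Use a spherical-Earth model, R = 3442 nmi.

Meridional parts: M(φ₁)=-1.4819, M(φ₂)=-1.9623 → ΔM = -0.4803;  Δλ = +0.1658 rad
tan C = Δλ / ΔM = -0.3452 → C = 160.95°

161.0°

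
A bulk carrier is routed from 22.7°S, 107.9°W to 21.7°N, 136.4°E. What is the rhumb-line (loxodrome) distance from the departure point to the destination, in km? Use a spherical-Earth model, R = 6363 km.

13459 km

Δψ = ln[tan(π/4+φ₂/2)/tan(π/4+φ₁/2)] = +0.7951;  Δφ = +0.7749 rad,  Δλ = -2.0193 rad
q = Δφ/Δψ = 0.9746
d = R·√(Δφ² + q²Δλ²) = 6363·2.11515 = 13459 km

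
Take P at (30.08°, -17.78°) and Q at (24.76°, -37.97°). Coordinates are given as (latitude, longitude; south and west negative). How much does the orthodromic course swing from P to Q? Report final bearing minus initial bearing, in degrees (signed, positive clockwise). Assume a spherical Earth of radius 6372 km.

Initial bearing θ₁ = atan2(sin Δλ cos φ₂, cos φ₁ sin φ₂ − sin φ₁ cos φ₂ cos Δλ) = 258.33°
Final bearing θ₂ = (initial bearing from the destination back to the start) + 180° = 248.94°
Δθ = θ₂ − θ₁ = -9.4°

-9.4°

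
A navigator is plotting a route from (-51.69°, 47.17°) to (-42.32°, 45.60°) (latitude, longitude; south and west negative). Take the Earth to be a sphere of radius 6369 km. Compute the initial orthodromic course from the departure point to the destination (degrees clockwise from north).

θ = atan2( sin Δλ·cos φ₂ ,  cos φ₁ sin φ₂ − sin φ₁ cos φ₂ cos Δλ )
  = atan2(-0.0203, +0.1626) = 352.90°

352.9°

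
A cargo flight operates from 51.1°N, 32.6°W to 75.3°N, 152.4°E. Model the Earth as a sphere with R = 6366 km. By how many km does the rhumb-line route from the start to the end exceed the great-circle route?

2636 km

Great circle: cos σ = sin φ₁ sin φ₂ + cos φ₁ cos φ₂ cos Δλ,  σ = 0.9347 rad → d_gc = 5950.6 km
Rhumb line: Δψ = +1.0071, q = Δφ/Δψ = 0.4194, d_rh = R√(Δφ²+q²Δλ²) = 8586.3 km
Excess = 8586.3 − 5950.6 = 2635.7 ≈ 2636 km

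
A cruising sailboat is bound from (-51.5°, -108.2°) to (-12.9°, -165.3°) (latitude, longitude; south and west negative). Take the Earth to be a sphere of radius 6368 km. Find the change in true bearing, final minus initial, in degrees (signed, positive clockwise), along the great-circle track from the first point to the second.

+34.2°

At departure: θ₁ = atan2(sin Δλ cos φ₂, cos φ₁ sin φ₂ − sin φ₁ cos φ₂ cos Δλ) = 288.60°
At arrival: θ₂ = atan2(sin Δλ cos φ₁, −cos φ₂ sin φ₁ + sin φ₂ cos φ₁ cos Δλ) = 322.75°
Δθ = θ₂ − θ₁ = +34.2°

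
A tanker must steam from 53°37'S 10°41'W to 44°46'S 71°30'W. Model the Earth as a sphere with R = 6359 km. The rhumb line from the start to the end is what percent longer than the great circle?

Great circle: σ = 0.6883 rad → d_gc = Rσ = 4377.2 km
Rhumb: Δφ = +0.1545, Δλ = -1.0615, Δψ = +0.2372, q = Δφ/Δψ = 0.6511 → d_rh = R√(Δφ²+q²Δλ²) = 4503.4 km
Excess = (4503.4 − 4377.2) / 4377.2 = 126.2 / 4377.2 = 2.88% ≈ 2.9%

2.9%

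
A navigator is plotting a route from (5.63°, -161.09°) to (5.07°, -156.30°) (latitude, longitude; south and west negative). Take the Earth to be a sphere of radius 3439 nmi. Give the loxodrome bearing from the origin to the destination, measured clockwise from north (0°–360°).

Δψ = ln[tan(π/4+φ₂/2)/tan(π/4+φ₁/2)] = -0.0098
Δλ = +0.0836 rad (taken the short way round)
course = atan2(Δλ, Δψ) = 96.70°

96.7°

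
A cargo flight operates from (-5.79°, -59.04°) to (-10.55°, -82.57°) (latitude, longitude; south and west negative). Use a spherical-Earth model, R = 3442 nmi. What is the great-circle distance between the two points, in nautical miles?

Haversine: a = sin²(Δφ/2)+cos φ₁ cos φ₂ sin²(Δλ/2) = 0.04239;  σ = 2·atan2(√a,√(1−a))
σ = 23.762° → d = Rσ = 3442·0.41473 = 1428 nmi

1428 nmi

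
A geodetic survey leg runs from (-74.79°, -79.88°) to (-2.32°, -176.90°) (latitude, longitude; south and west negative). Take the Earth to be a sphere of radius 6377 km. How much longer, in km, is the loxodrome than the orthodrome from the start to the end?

Great circle: cos σ = sin φ₁ sin φ₂ + cos φ₁ cos φ₂ cos Δλ,  σ = 1.5638 rad → d_gc = 9972.2 km
Rhumb line: Δψ = +1.9730, q = Δφ/Δψ = 0.6411, d_rh = R√(Δφ²+q²Δλ²) = 10629.1 km
Excess = 10629.1 − 9972.2 = 656.9 ≈ 657 km

657 km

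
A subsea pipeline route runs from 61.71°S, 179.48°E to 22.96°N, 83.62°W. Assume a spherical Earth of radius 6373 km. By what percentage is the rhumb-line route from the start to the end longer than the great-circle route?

2.8%

Great circle: σ = 1.9779 rad → d_gc = Rσ = 12605.0 km
Rhumb: Δφ = +1.4778, Δλ = +1.6912, Δψ = +1.7902, q = Δφ/Δψ = 0.8255 → d_rh = R√(Δφ²+q²Δλ²) = 12956.0 km
Excess = (12956.0 − 12605.0) / 12605.0 = 351.0 / 12605.0 = 2.78% ≈ 2.8%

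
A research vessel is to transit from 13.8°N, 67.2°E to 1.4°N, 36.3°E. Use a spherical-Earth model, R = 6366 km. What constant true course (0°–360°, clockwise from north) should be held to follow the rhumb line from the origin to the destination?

Meridional parts: M(φ₁)=+0.2432, M(φ₂)=+0.0244 → ΔM = -0.2188;  Δλ = -0.5393 rad
tan C = Δλ / ΔM = +2.4650 → C = 247.92°

247.9°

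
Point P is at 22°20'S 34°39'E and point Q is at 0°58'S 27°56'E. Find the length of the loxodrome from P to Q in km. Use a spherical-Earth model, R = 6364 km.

Rhumb course C = atan2(Δλ, Δψ) with Δψ = ln[tan(π/4+φ₂/2)/tan(π/4+φ₁/2)] = +0.3832, Δλ = -0.1172 → C = 342.99°
d = R·|Δφ| / |cos C| = 6364·0.37292 / 0.95625 = 2482 km

2482 km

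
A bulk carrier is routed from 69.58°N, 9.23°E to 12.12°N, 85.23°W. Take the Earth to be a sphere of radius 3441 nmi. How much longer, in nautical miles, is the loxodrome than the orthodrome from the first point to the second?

Great circle: cos σ = sin φ₁ sin φ₂ + cos φ₁ cos φ₂ cos Δλ,  σ = 1.3997 rad → d_gc = 4816.4 nmi
Rhumb line: Δψ = -1.5011, q = Δφ/Δψ = 0.6681, d_rh = R√(Δφ²+q²Δλ²) = 5125.8 nmi
Excess = 5125.8 − 4816.4 = 309.4 ≈ 309 nmi

309 nmi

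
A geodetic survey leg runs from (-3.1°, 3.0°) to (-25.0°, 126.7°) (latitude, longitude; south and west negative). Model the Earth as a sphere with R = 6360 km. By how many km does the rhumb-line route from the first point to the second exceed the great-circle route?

281 km

Great circle: cos σ = sin φ₁ sin φ₂ + cos φ₁ cos φ₂ cos Δλ,  σ = 2.0706 rad → d_gc = 13169.1 km
Rhumb line: Δψ = -0.3967, q = Δφ/Δψ = 0.9634, d_rh = R√(Δφ²+q²Δλ²) = 13450.2 km
Excess = 13450.2 − 13169.1 = 281.1 ≈ 281 km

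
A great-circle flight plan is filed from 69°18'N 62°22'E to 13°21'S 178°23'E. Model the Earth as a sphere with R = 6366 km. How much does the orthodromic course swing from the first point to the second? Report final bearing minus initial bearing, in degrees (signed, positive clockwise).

+90.0°

Initial bearing θ₁ = atan2(sin Δλ cos φ₂, cos φ₁ sin φ₂ − sin φ₁ cos φ₂ cos Δλ) = 70.04°
Final bearing θ₂ = (initial bearing from the destination back to the start) + 180° = 160.03°
Δθ = θ₂ − θ₁ = +90.0°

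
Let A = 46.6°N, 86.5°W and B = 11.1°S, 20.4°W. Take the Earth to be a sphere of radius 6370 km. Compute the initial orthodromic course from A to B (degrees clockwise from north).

θ = atan2( sin Δλ·cos φ₂ ,  cos φ₁ sin φ₂ − sin φ₁ cos φ₂ cos Δλ )
  = atan2(+0.8972, -0.4211) = 115.15°

115.1°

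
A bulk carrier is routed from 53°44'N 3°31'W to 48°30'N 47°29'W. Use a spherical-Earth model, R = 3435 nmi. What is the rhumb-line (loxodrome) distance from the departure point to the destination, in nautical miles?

1682 nmi

Rhumb course C = atan2(Δλ, Δψ) with Δψ = ln[tan(π/4+φ₂/2)/tan(π/4+φ₁/2)] = -0.1457, Δλ = -0.7674 → C = 259.25°
d = R·|Δφ| / |cos C| = 3435·0.09134 / 0.18655 = 1682 nmi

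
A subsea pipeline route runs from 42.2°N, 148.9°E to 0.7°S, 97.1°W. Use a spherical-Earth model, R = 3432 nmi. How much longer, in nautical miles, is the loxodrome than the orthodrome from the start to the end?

Great circle: cos σ = sin φ₁ sin φ₂ + cos φ₁ cos φ₂ cos Δλ,  σ = 1.8855 rad → d_gc = 6470.9 nmi
Rhumb line: Δψ = -0.8261, q = Δφ/Δψ = 0.9064, d_rh = R√(Δφ²+q²Δλ²) = 6701.5 nmi
Excess = 6701.5 − 6470.9 = 230.6 ≈ 231 nmi

231 nmi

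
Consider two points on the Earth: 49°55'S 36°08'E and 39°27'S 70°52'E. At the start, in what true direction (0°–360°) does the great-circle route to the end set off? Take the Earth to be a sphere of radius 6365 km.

θ = atan2( sin Δλ·cos φ₂ ,  cos φ₁ sin φ₂ − sin φ₁ cos φ₂ cos Δλ )
  = atan2(+0.4400, +0.0764) = 80.15°

80.1°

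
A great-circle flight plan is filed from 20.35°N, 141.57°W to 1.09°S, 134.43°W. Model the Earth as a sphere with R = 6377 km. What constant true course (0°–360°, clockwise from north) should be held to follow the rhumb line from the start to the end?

161.9°

Δψ = ln[tan(π/4+φ₂/2)/tan(π/4+φ₁/2)] = -0.3819
Δλ = +0.1246 rad (taken the short way round)
course = atan2(Δλ, Δψ) = 161.93°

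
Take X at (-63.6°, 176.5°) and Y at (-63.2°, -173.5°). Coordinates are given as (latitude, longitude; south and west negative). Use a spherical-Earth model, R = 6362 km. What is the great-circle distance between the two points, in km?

cos σ = sin φ₁ sin φ₂ + cos φ₁ cos φ₂ cos Δλ
      = sin(-63.60°)sin(-63.20°) + cos(-63.60°)cos(-63.20°)cos(10.00°) = 0.9969
σ = 4.491° → d = Rσ = 6362·0.07838 = 499 km

499 km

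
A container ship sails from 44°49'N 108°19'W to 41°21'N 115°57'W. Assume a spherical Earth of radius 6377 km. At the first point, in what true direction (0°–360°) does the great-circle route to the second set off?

240.8°

θ = atan2( sin Δλ·cos φ₂ ,  cos φ₁ sin φ₂ − sin φ₁ cos φ₂ cos Δλ )
  = atan2(-0.0997, -0.0558) = 240.78°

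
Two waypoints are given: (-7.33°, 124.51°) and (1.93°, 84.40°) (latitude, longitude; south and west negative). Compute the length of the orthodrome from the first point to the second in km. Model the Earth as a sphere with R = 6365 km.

Haversine: a = sin²(Δφ/2)+cos φ₁ cos φ₂ sin²(Δλ/2) = 0.12308;  σ = 2·atan2(√a,√(1−a))
σ = 41.077° → d = Rσ = 6365·0.71692 = 4563 km

4563 km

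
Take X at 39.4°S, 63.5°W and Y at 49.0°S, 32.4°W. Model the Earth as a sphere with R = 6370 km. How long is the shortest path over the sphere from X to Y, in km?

cos σ = sin φ₁ sin φ₂ + cos φ₁ cos φ₂ cos Δλ
      = sin(-39.40°)sin(-49.00°) + cos(-39.40°)cos(-49.00°)cos(31.10°) = 0.9131
σ = 24.059° → d = Rσ = 6370·0.41990 = 2675 km

2675 km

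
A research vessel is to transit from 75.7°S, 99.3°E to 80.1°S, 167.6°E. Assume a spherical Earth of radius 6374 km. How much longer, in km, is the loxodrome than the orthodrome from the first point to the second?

92 km

Great circle: cos σ = sin φ₁ sin φ₂ + cos φ₁ cos φ₂ cos Δλ,  σ = 0.2444 rad → d_gc = 1557.7 km
Rhumb line: Δψ = -0.3704, q = Δφ/Δψ = 0.2073, d_rh = R√(Δφ²+q²Δλ²) = 1649.4 km
Excess = 1649.4 − 1557.7 = 91.7 ≈ 92 km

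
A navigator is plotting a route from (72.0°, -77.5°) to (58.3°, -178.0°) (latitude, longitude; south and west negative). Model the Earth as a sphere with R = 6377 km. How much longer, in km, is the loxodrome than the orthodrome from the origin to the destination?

Great circle: cos σ = sin φ₁ sin φ₂ + cos φ₁ cos φ₂ cos Δλ,  σ = 0.6768 rad → d_gc = 4316.0 km
Rhumb line: Δψ = -0.5836, q = Δφ/Δψ = 0.4097, d_rh = R√(Δφ²+q²Δλ²) = 4829.6 km
Excess = 4829.6 − 4316.0 = 513.6 ≈ 514 km

514 km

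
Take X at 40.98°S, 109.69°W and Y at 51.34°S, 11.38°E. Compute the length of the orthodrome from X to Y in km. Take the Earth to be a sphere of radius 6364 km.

Haversine: a = sin²(Δφ/2)+cos φ₁ cos φ₂ sin²(Δλ/2) = 0.36565;  σ = 2·atan2(√a,√(1−a))
σ = 74.413° → d = Rσ = 6364·1.29875 = 8265 km

8265 km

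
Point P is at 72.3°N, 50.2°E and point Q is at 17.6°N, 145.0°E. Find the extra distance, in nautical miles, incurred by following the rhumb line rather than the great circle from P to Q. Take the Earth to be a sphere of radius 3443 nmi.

Great circle: cos σ = sin φ₁ sin φ₂ + cos φ₁ cos φ₂ cos Δλ,  σ = 1.3038 rad → d_gc = 4489.1 nmi
Rhumb line: Δψ = -1.5477, q = Δφ/Δψ = 0.6169, d_rh = R√(Δφ²+q²Δλ²) = 4811.7 nmi
Excess = 4811.7 − 4489.1 = 322.6 ≈ 323 nmi

323 nmi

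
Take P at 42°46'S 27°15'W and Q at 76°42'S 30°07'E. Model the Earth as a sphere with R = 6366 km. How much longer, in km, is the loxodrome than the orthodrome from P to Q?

147 km

Great circle: cos σ = sin φ₁ sin φ₂ + cos φ₁ cos φ₂ cos Δλ,  σ = 0.7199 rad → d_gc = 4582.8 km
Rhumb line: Δψ = -1.3218, q = Δφ/Δψ = 0.4481, d_rh = R√(Δφ²+q²Δλ²) = 4729.8 km
Excess = 4729.8 − 4582.8 = 147.0 ≈ 147 km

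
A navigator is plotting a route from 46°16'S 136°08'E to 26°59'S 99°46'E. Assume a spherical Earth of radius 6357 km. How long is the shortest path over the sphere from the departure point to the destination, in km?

cos σ = sin φ₁ sin φ₂ + cos φ₁ cos φ₂ cos Δλ
      = sin(-46.27°)sin(-26.98°) + cos(-46.27°)cos(-26.98°)cos(-36.37°) = 0.8239
σ = 34.521° → d = Rσ = 6357·0.60251 = 3830 km

3830 km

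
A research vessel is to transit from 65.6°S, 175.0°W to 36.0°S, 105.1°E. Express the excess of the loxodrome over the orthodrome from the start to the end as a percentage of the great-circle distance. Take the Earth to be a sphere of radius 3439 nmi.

5.5%

Great circle: σ = 0.9349 rad → d_gc = Rσ = 3215.1 nmi
Rhumb: Δφ = +0.5166, Δλ = -1.3945, Δψ = +0.8572, q = Δφ/Δψ = 0.6027 → d_rh = R√(Δφ²+q²Δλ²) = 3392.6 nmi
Excess = (3392.6 − 3215.1) / 3215.1 = 177.5 / 3215.1 = 5.52% ≈ 5.5%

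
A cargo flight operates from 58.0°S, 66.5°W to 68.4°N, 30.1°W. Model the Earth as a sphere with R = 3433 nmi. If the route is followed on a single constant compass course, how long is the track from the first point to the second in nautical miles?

Rhumb course C = atan2(Δλ, Δψ) with Δψ = ln[tan(π/4+φ₂/2)/tan(π/4+φ₁/2)] = +2.9059, Δλ = +0.6353 → C = 12.33°
d = R·|Δφ| / |cos C| = 3433·2.20610 / 0.97693 = 7752 nmi

7752 nmi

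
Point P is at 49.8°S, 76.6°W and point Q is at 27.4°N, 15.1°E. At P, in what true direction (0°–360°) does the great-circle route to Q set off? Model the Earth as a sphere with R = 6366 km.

N = sin Δλ·cos φ₂ = +0.8874;  D = cos φ₁ sin φ₂ − sin φ₁ cos φ₂ cos Δλ = +0.2769
initial course = atan2(N, D) = 72.67°

72.7°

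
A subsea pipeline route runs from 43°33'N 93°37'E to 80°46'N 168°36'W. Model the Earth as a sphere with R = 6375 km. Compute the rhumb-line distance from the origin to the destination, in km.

Δψ = ln[tan(π/4+φ₂/2)/tan(π/4+φ₁/2)] = +1.6704;  Δφ = +0.6496 rad,  Δλ = +1.7066 rad
q = Δφ/Δψ = 0.3889
d = R·√(Δφ² + q²Δλ²) = 6375·0.92864 = 5920 km

5920 km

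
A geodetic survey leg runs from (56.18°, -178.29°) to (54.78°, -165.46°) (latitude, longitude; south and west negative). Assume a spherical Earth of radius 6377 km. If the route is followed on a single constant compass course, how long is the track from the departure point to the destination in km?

Rhumb course C = atan2(Δλ, Δψ) with Δψ = ln[tan(π/4+φ₂/2)/tan(π/4+φ₁/2)] = -0.0431, Δλ = +0.2239 → C = 100.90°
d = R·|Δφ| / |cos C| = 6377·0.02443 / 0.18910 = 824 km

824 km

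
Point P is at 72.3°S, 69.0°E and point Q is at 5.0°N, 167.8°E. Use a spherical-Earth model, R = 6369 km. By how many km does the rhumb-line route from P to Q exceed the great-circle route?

647 km

Great circle: cos σ = sin φ₁ sin φ₂ + cos φ₁ cos φ₂ cos Δλ,  σ = 1.7005 rad → d_gc = 10830.6 km
Rhumb line: Δψ = +1.9472, q = Δφ/Δψ = 0.6929, d_rh = R√(Δφ²+q²Δλ²) = 11477.7 km
Excess = 11477.7 − 10830.6 = 647.1 ≈ 647 km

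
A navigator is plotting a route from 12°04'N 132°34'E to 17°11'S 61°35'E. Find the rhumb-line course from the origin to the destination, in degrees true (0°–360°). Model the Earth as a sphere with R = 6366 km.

247.4°

Meridional parts: M(φ₁)=+0.2122, M(φ₂)=-0.3045 → ΔM = -0.5167;  Δλ = -1.2389 rad
tan C = Δλ / ΔM = +2.3978 → C = 247.36°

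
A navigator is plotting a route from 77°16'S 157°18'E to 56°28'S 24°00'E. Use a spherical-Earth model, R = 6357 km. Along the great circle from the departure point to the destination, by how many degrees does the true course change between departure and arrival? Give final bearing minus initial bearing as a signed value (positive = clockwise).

Initial bearing θ₁ = atan2(sin Δλ cos φ₂, cos φ₁ sin φ₂ − sin φ₁ cos φ₂ cos Δλ) = 216.00°
Final bearing θ₂ = (initial bearing from the destination back to the start) + 180° = 346.44°
Δθ = θ₂ − θ₁ = +130.4°

+130.4°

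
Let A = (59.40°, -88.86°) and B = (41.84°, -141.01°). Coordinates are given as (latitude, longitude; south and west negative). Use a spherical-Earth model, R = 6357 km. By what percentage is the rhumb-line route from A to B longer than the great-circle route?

2.2%

Great circle: σ = 0.6320 rad → d_gc = Rσ = 4017.5 km
Rhumb: Δφ = -0.3065, Δλ = -0.9102, Δψ = -0.4908, q = Δφ/Δψ = 0.6245 → d_rh = R√(Δφ²+q²Δλ²) = 4105.0 km
Excess = (4105.0 − 4017.5) / 4017.5 = 87.5 / 4017.5 = 2.18% ≈ 2.2%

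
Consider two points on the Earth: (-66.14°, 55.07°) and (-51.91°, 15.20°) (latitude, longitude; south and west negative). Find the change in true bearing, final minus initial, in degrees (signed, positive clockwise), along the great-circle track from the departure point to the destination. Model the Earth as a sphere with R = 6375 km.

+34.8°

Initial bearing θ₁ = atan2(sin Δλ cos φ₂, cos φ₁ sin φ₂ − sin φ₁ cos φ₂ cos Δλ) = 286.17°
Final bearing θ₂ = (initial bearing from the destination back to the start) + 180° = 320.97°
Δθ = θ₂ − θ₁ = +34.8°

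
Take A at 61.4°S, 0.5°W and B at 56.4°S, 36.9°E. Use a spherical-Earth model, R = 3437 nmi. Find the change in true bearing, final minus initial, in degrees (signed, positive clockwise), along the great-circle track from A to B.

At departure: θ₁ = atan2(sin Δλ cos φ₂, cos φ₁ sin φ₂ − sin φ₁ cos φ₂ cos Δλ) = 92.17°
At arrival: θ₂ = atan2(sin Δλ cos φ₁, −cos φ₂ sin φ₁ + sin φ₂ cos φ₁ cos Δλ) = 59.81°
Δθ = θ₂ − θ₁ = -32.4°

-32.4°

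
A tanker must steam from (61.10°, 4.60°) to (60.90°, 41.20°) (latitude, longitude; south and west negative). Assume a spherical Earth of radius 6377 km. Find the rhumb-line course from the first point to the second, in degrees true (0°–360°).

Meridional parts: M(φ₁)=+1.3560, M(φ₂)=+1.3488 → ΔM = -0.0072;  Δλ = +0.6388 rad
tan C = Δλ / ΔM = -88.7198 → C = 90.65°

90.6°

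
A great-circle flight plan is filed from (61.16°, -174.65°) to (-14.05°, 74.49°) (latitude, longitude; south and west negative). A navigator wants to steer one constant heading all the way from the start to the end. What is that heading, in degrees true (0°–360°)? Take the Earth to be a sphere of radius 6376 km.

230.3°

Meridional parts: M(φ₁)=+1.3582, M(φ₂)=-0.2477 → ΔM = -1.6059;  Δλ = -1.9349 rad
tan C = Δλ / ΔM = +1.2049 → C = 230.31°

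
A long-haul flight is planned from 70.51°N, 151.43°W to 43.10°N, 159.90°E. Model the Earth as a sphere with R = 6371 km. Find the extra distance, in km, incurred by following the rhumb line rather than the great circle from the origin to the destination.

Great circle: cos σ = sin φ₁ sin φ₂ + cos φ₁ cos φ₂ cos Δλ,  σ = 0.6351 rad → d_gc = 4046.3 km
Rhumb line: Δψ = -0.9265, q = Δφ/Δψ = 0.5163, d_rh = R√(Δφ²+q²Δλ²) = 4134.9 km
Excess = 4134.9 − 4046.3 = 88.6 ≈ 89 km

89 km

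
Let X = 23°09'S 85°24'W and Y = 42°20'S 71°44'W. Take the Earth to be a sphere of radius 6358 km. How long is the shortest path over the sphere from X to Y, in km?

Haversine: a = sin²(Δφ/2)+cos φ₁ cos φ₂ sin²(Δλ/2) = 0.03739;  σ = 2·atan2(√a,√(1−a))
σ = 22.297° → d = Rσ = 6358·0.38916 = 2474 km

2474 km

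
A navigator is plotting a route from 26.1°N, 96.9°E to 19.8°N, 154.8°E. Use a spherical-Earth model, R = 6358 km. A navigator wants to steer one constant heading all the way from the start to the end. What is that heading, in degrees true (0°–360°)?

Δψ = ln[tan(π/4+φ₂/2)/tan(π/4+φ₁/2)] = -0.1195
Δλ = +1.0105 rad (taken the short way round)
course = atan2(Δλ, Δψ) = 96.74°

96.7°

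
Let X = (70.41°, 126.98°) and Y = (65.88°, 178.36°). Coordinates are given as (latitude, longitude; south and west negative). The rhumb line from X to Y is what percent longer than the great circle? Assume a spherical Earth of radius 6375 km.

3.0%

Great circle: σ = 0.3320 rad → d_gc = Rσ = 2116.8 km
Rhumb: Δφ = -0.0791, Δλ = +0.8968, Δψ = -0.2131, q = Δφ/Δψ = 0.3710 → d_rh = R√(Δφ²+q²Δλ²) = 2179.7 km
Excess = (2179.7 − 2116.8) / 2116.8 = 62.9 / 2116.8 = 2.97% ≈ 3.0%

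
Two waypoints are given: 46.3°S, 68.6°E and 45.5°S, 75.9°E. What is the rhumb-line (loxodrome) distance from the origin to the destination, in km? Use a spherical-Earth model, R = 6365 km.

571 km

Δψ = ln[tan(π/4+φ₂/2)/tan(π/4+φ₁/2)] = +0.0201;  Δφ = +0.0140 rad,  Δλ = +0.1274 rad
q = Δφ/Δψ = 0.6959
d = R·√(Δφ² + q²Δλ²) = 6365·0.08976 = 571 km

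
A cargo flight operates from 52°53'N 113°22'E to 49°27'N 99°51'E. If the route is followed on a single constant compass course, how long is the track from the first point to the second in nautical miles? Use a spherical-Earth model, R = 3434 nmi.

Rhumb course C = atan2(Δλ, Δψ) with Δψ = ln[tan(π/4+φ₂/2)/tan(π/4+φ₁/2)] = -0.0956, Δλ = -0.2359 → C = 247.94°
d = R·|Δφ| / |cos C| = 3434·0.05992 / 0.37564 = 548 nmi

548 nmi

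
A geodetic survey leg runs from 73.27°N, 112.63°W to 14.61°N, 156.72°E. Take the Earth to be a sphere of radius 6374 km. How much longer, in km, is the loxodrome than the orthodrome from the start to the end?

539 km

Great circle: cos σ = sin φ₁ sin φ₂ + cos φ₁ cos φ₂ cos Δλ,  σ = 1.3301 rad → d_gc = 8477.9 km
Rhumb line: Δψ = -1.6592, q = Δφ/Δψ = 0.6170, d_rh = R√(Δφ²+q²Δλ²) = 9017.0 km
Excess = 9017.0 − 8477.9 = 539.1 ≈ 539 km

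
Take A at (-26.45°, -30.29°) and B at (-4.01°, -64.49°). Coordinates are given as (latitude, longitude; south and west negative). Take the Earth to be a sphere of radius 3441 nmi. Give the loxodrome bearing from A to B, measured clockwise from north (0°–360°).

304.4°

Meridional parts: M(φ₁)=-0.4790, M(φ₂)=-0.0700 → ΔM = +0.4089;  Δλ = -0.5969 rad
tan C = Δλ / ΔM = -1.4597 → C = 304.41°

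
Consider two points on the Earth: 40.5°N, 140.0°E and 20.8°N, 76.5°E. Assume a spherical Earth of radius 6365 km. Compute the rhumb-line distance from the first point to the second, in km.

Δψ = ln[tan(π/4+φ₂/2)/tan(π/4+φ₁/2)] = -0.4031;  Δφ = -0.3438 rad,  Δλ = -1.1083 rad
q = Δφ/Δψ = 0.8530
d = R·√(Δφ² + q²Δλ²) = 6365·1.00598 = 6403 km

6403 km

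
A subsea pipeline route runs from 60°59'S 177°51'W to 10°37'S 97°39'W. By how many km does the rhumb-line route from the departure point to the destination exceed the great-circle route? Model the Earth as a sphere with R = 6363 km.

304 km

Great circle: cos σ = sin φ₁ sin φ₂ + cos φ₁ cos φ₂ cos Δλ,  σ = 1.3261 rad → d_gc = 8438.0 km
Rhumb line: Δψ = +1.1654, q = Δφ/Δψ = 0.7543, d_rh = R√(Δφ²+q²Δλ²) = 8741.8 km
Excess = 8741.8 − 8438.0 = 303.8 ≈ 304 km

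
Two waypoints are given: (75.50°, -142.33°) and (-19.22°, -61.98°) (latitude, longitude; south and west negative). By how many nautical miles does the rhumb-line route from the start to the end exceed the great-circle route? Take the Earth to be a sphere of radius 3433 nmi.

Great circle: cos σ = sin φ₁ sin φ₂ + cos φ₁ cos φ₂ cos Δλ,  σ = 1.8536 rad → d_gc = 6363.5 nmi
Rhumb line: Δψ = -2.4038, q = Δφ/Δψ = 0.6877, d_rh = R√(Δφ²+q²Δλ²) = 6570.6 nmi
Excess = 6570.6 − 6363.5 = 207.1 ≈ 207 nmi

207 nmi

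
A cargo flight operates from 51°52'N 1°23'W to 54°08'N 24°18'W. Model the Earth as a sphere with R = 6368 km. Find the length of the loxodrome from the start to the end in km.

Δψ = ln[tan(π/4+φ₂/2)/tan(π/4+φ₁/2)] = +0.0658;  Δφ = +0.0396 rad,  Δλ = -0.4000 rad
q = Δφ/Δψ = 0.6016
d = R·√(Δφ² + q²Δλ²) = 6368·0.24387 = 1553 km

1553 km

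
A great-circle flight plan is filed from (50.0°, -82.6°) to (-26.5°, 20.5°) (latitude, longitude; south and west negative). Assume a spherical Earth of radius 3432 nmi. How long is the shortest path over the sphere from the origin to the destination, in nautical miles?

cos σ = sin φ₁ sin φ₂ + cos φ₁ cos φ₂ cos Δλ
      = sin(50.00°)sin(-26.50°) + cos(50.00°)cos(-26.50°)cos(103.10°) = -0.4722
σ = 118.176° → d = Rσ = 3432·2.06257 = 7079 nmi

7079 nmi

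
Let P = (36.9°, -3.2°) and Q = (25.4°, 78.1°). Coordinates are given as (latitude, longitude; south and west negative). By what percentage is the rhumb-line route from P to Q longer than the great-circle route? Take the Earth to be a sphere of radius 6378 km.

2.7%

Great circle: σ = 1.1952 rad → d_gc = Rσ = 7623.1 km
Rhumb: Δφ = -0.2007, Δλ = +1.4190, Δψ = -0.2352, q = Δφ/Δψ = 0.8533 → d_rh = R√(Δφ²+q²Δλ²) = 7828.0 km
Excess = (7828.0 − 7623.1) / 7623.1 = 204.9 / 7623.1 = 2.69% ≈ 2.7%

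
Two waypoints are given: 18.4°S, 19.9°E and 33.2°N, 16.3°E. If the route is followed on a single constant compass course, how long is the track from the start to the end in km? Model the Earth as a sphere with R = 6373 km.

Rhumb course C = atan2(Δλ, Δψ) with Δψ = ln[tan(π/4+φ₂/2)/tan(π/4+φ₁/2)] = +0.9417, Δλ = -0.0628 → C = 356.18°
d = R·|Δφ| / |cos C| = 6373·0.90059 / 0.99778 = 5752 km

5752 km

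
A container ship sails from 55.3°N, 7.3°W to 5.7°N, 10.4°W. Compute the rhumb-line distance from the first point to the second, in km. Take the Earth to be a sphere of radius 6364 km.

5516 km

Δψ = ln[tan(π/4+φ₂/2)/tan(π/4+φ₁/2)] = -1.0637;  Δφ = -0.8657 rad,  Δλ = -0.0541 rad
q = Δφ/Δψ = 0.8138
d = R·√(Δφ² + q²Δλ²) = 6364·0.86680 = 5516 km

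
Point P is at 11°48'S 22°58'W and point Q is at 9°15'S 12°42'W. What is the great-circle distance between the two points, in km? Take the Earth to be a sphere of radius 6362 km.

1156 km

Haversine: a = sin²(Δφ/2)+cos φ₁ cos φ₂ sin²(Δλ/2) = 0.00823;  σ = 2·atan2(√a,√(1−a))
σ = 10.410° → d = Rσ = 6362·0.18168 = 1156 km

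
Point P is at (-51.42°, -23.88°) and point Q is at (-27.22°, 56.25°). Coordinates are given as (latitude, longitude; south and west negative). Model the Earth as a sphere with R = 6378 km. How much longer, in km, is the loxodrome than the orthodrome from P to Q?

Great circle: cos σ = sin φ₁ sin φ₂ + cos φ₁ cos φ₂ cos Δλ,  σ = 1.1011 rad → d_gc = 7022.71 km
Rhumb line: Δψ = +0.5558, q = Δφ/Δψ = 0.7599, d_rh = R√(Δφ²+q²Δλ²) = 7294.19 km
Excess = 7294.19 − 7022.71 = 271.48 ≈ 271 km

271 km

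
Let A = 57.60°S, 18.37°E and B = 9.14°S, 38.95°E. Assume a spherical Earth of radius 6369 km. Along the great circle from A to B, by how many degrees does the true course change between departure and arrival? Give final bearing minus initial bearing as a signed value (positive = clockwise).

Initial bearing θ₁ = atan2(sin Δλ cos φ₂, cos φ₁ sin φ₂ − sin φ₁ cos φ₂ cos Δλ) = 26.53°
Final bearing θ₂ = (initial bearing from the destination back to the start) + 180° = 14.03°
Δθ = θ₂ − θ₁ = -12.5°

-12.5°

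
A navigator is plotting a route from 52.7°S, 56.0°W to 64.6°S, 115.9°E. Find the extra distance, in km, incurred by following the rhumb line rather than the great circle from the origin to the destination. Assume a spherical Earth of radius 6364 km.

2961 km

Great circle: cos σ = sin φ₁ sin φ₂ + cos φ₁ cos φ₂ cos Δλ,  σ = 1.0914 rad → d_gc = 6945.7 km
Rhumb line: Δψ = -0.4039, q = Δφ/Δψ = 0.5142, d_rh = R√(Δφ²+q²Δλ²) = 9907.0 km
Excess = 9907.0 − 6945.7 = 2961.3 ≈ 2961 km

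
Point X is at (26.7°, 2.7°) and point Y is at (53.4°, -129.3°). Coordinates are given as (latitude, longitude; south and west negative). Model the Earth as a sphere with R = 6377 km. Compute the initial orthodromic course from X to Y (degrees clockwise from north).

333.7°

θ = atan2( sin Δλ·cos φ₂ ,  cos φ₁ sin φ₂ − sin φ₁ cos φ₂ cos Δλ )
  = atan2(-0.4431, +0.8965) = 333.70°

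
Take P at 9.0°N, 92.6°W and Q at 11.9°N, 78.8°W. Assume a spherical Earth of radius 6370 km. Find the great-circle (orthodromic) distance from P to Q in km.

Haversine: a = sin²(Δφ/2)+cos φ₁ cos φ₂ sin²(Δλ/2) = 0.01459;  σ = 2·atan2(√a,√(1−a))
σ = 13.875° → d = Rσ = 6370·0.24216 = 1543 km

1543 km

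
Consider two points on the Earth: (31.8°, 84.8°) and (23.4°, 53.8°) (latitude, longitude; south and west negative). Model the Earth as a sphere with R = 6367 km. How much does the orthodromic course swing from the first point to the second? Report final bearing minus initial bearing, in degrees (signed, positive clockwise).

-14.7°

At departure: θ₁ = atan2(sin Δλ cos φ₂, cos φ₁ sin φ₂ − sin φ₁ cos φ₂ cos Δλ) = 260.75°
At arrival: θ₂ = atan2(sin Δλ cos φ₁, −cos φ₂ sin φ₁ + sin φ₂ cos φ₁ cos Δλ) = 246.07°
Δθ = θ₂ − θ₁ = -14.7°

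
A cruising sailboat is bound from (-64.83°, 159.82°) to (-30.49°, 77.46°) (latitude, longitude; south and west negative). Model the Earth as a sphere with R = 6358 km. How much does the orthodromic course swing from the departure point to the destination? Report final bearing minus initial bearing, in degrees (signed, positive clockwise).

+68.2°

Initial bearing θ₁ = atan2(sin Δλ cos φ₂, cos φ₁ sin φ₂ − sin φ₁ cos φ₂ cos Δλ) = 262.52°
Final bearing θ₂ = (initial bearing from the destination back to the start) + 180° = 330.70°
Δθ = θ₂ − θ₁ = +68.2°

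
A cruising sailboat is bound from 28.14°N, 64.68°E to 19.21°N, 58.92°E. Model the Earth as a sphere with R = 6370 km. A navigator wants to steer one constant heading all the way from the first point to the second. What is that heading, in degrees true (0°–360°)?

210.5°

Meridional parts: M(φ₁)=+0.5122, M(φ₂)=+0.3417 → ΔM = -0.1704;  Δλ = -0.1005 rad
tan C = Δλ / ΔM = +0.5899 → C = 210.54°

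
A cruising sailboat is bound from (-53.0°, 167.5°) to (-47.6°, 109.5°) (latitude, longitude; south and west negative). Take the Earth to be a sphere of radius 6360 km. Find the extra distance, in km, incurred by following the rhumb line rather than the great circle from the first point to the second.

Great circle: cos σ = sin φ₁ sin φ₂ + cos φ₁ cos φ₂ cos Δλ,  σ = 0.6355 rad → d_gc = 4041.5 km
Rhumb line: Δψ = +0.1478, q = Δφ/Δψ = 0.6378, d_rh = R√(Δφ²+q²Δλ²) = 4150.1 km
Excess = 4150.1 − 4041.5 = 108.6 ≈ 109 km

109 km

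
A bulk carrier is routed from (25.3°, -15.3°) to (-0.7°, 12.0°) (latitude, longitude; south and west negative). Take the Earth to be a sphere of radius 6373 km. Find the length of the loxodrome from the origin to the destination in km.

4123 km

Δψ = ln[tan(π/4+φ₂/2)/tan(π/4+φ₁/2)] = -0.4689;  Δφ = -0.4538 rad,  Δλ = +0.4765 rad
q = Δφ/Δψ = 0.9678
d = R·√(Δφ² + q²Δλ²) = 6373·0.64697 = 4123 km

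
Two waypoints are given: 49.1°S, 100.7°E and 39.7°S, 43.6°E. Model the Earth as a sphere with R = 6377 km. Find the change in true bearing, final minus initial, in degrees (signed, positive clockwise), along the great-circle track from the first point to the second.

Initial bearing θ₁ = atan2(sin Δλ cos φ₂, cos φ₁ sin φ₂ − sin φ₁ cos φ₂ cos Δλ) = 261.00°
Final bearing θ₂ = (initial bearing from the destination back to the start) + 180° = 302.81°
Δθ = θ₂ − θ₁ = +41.8°

+41.8°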